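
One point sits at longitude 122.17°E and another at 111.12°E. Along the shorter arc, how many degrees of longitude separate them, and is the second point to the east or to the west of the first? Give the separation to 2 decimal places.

Raw difference: 111.12 − 122.17 = -11.05°.
Normalise into (−180°, 180°]: -11.05° stays -11.05°.
Negative ⇒ the second point lies to the west; separation 11.05°.

11.05° west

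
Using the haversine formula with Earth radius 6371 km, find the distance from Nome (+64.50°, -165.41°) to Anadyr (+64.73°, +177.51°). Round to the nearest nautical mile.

Δλ = 177.51 − -165.41 = 342.92°; wrapped into (−180°, 180°]: -17.08°.
Δφ = 64.73 − 64.50 = 0.23°.
a = sin²(Δφ/2) + cos φ₁ · cos φ₂ · sin²(Δλ/2) = 0.004057.
c = 2·atan2(√a, √(1−a)) = 0.12747 rad → d = 6371·c ≈ 812.12 km ≈ 438.51 nmi.

439 nmi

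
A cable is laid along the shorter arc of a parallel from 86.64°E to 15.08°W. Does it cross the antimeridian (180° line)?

No

Signed shortest Δλ = ((-15.08 − 86.64 + 180) mod 360) − 180 = -101.72°.
Going west by 101.72° from +86.64° reaches -15.08° without touching 180°.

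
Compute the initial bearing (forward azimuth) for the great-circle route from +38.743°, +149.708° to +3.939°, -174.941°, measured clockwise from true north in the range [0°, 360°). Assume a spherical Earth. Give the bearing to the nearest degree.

128°

Δλ = -174.941 − 149.708 = -324.649°; wrapped into (−180°, 180°]: 35.351°.
θ = atan2( sin Δλ · cos φ₂ , cos φ₁ · sin φ₂ − sin φ₁ · cos φ₂ · cos Δλ )
  = atan2(0.57722, -0.45566) = 128.288° → normalised to [0°, 360°): 128.288°.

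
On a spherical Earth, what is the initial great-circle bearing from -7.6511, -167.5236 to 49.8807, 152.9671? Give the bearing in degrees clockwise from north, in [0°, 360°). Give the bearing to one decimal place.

333.6°

Δλ = 152.9671 − -167.5236 = 320.4907°; wrapped into (−180°, 180°]: -39.5093°.
θ = atan2( sin Δλ · cos φ₂ , cos φ₁ · sin φ₂ − sin φ₁ · cos φ₂ · cos Δλ )
  = atan2(-0.40996, 0.82409) = -26.449° → normalised to [0°, 360°): 333.551°.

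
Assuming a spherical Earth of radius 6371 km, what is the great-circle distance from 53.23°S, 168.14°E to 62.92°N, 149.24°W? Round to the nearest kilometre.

Δλ = -149.24 − 168.14 = -317.38°; wrapped into (−180°, 180°]: 42.62°.
Δφ = 62.92 − -53.23 = 116.15°.
a = sin²(Δφ/2) + cos φ₁ · cos φ₂ · sin²(Δλ/2) = 0.756351.
c = 2·atan2(√a, √(1−a)) = 2.10913 rad → d = 6371·c ≈ 13437.24 km.

13437 km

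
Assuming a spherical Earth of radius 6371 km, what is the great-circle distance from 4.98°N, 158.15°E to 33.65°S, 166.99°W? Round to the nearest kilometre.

Δλ = -166.99 − 158.15 = -325.14°; wrapped into (−180°, 180°]: 34.86°.
Δφ = -33.65 − 4.98 = -38.63°.
a = sin²(Δφ/2) + cos φ₁ · cos φ₂ · sin²(Δλ/2) = 0.183811.
c = 2·atan2(√a, √(1−a)) = 0.88618 rad → d = 6371·c ≈ 5645.84 km.

5646 km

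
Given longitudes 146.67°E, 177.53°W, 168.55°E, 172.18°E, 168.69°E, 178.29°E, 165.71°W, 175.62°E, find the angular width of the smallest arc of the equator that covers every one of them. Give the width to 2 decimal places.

47.62°

Sort the longitudes: -177.53°, -165.71°, +146.67°, +168.55°, +168.69°, +172.18°, +175.62°, +178.29°.
Eastward gaps between consecutive values (wrapping around): 11.82°, 312.38°, 21.88°, 0.14°, 3.49°, 3.44°, 2.67°, 4.18°.
Largest gap = 312.38° ⇒ minimal covering band is its complement: 360° − 312.38° = 47.62°.
Band runs from +146.67° eastward to -165.71°, crossing the antimeridian.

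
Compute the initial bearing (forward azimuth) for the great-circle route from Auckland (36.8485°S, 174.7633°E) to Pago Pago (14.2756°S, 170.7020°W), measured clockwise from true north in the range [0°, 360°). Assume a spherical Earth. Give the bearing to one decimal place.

33.7°

Δλ = -170.7020 − 174.7633 = -345.4653°; wrapped into (−180°, 180°]: 14.5347°.
θ = atan2( sin Δλ · cos φ₂ , cos φ₁ · sin φ₂ − sin φ₁ · cos φ₂ · cos Δλ )
  = atan2(0.24322, 0.36526) = 33.659° → normalised to [0°, 360°): 33.659°.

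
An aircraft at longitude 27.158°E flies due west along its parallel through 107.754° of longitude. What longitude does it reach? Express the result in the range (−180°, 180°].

80.596°W

Start at +27.158°; shift −107.754° → -80.596°.
-80.596° already lies in (−180°, 180°].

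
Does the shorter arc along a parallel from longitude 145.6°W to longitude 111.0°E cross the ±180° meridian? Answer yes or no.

Yes

Naïve |111.0 − -145.6| = 256.6° > 180°, so the shorter arc goes the other way round — across 180°.
Signed shortest Δλ = ((111.0 − -145.6 + 180) mod 360) − 180 = -103.4°.
Going west by 103.4° from -145.6° passes through 180° before reaching +111.0°.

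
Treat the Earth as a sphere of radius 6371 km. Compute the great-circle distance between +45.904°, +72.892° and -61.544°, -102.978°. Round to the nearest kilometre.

Δλ = -102.978 − 72.892 = -175.870°.
Δφ = -61.544 − 45.904 = -107.448°.
a = sin²(Δφ/2) + cos φ₁ · cos φ₂ · sin²(Δλ/2) = 0.981057.
c = 2·atan2(√a, √(1−a)) = 2.86545 rad → d = 6371·c ≈ 18255.77 km.

18256 km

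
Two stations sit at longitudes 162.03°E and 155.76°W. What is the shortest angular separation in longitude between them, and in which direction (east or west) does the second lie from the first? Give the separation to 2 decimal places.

Raw difference: -155.76 − 162.03 = -317.79°.
Normalise into (−180°, 180°]: -317.79° + 360° = 42.21°.
Positive ⇒ the second point lies to the east; separation 42.21°.

42.21° east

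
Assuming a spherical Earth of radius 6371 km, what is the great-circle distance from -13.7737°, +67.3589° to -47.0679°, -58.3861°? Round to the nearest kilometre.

Δλ = -58.3861 − 67.3589 = -125.7450°.
Δφ = -47.0679 − -13.7737 = -33.2942°.
a = sin²(Δφ/2) + cos φ₁ · cos φ₂ · sin²(Δλ/2) = 0.606071.
c = 2·atan2(√a, √(1−a)) = 1.78456 rad → d = 6371·c ≈ 11369.45 km.

11369 km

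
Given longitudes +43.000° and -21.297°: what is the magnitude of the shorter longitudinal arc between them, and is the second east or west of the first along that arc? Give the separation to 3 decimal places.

Raw difference: -21.297 − 43.000 = -64.297°.
Normalise into (−180°, 180°]: -64.297° stays -64.297°.
Negative ⇒ the second point lies to the west; separation 64.297°.

64.297° west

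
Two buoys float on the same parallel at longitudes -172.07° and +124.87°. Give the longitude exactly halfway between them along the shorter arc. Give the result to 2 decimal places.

Signed shortest Δλ from -172.07° to +124.87° is -63.06°.
Midpoint longitude = -172.07° + (-63.06°)/2 = -172.07° − 31.53° = -203.60°.
Normalise into (−180°, 180°]: +156.40°.
(The naïve average (-172.07 + +124.87)/2 = -23.6° is on the wrong side of the globe.)

+156.40°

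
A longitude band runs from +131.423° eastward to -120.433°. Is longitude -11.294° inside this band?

Band width going east from +131.423° to -120.433°: ((-120.433 − 131.423) mod 360) = 108.144°.
Offset of -11.294° east of the west edge: ((-11.294 − 131.423) mod 360) = 217.283°.
217.283° > 108.144° ⇒ outside.

No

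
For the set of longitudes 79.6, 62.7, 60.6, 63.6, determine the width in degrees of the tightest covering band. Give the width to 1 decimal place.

Sort the longitudes: +60.6°, +62.7°, +63.6°, +79.6°.
Eastward gaps between consecutive values (wrapping around): 2.1°, 0.9°, 16.0°, 341.0°.
Largest gap = 341.0° ⇒ minimal covering band is its complement: 360° − 341.0° = 19.0°.
Band runs from +60.6° eastward to +79.6°.

19.0°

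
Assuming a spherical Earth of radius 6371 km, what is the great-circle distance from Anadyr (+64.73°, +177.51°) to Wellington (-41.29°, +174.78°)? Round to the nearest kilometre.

Δλ = 174.78 − 177.51 = -2.73°.
Δφ = -41.29 − 64.73 = -106.02°.
a = sin²(Δφ/2) + cos φ₁ · cos φ₂ · sin²(Δλ/2) = 0.638168.
c = 2·atan2(√a, √(1−a)) = 1.85078 rad → d = 6371·c ≈ 11791.30 km.

11791 km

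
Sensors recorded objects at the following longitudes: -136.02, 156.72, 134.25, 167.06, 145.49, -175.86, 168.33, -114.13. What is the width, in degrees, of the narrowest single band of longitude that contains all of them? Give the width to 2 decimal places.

111.62°

Sort the longitudes: -175.86°, -136.02°, -114.13°, +134.25°, +145.49°, +156.72°, +167.06°, +168.33°.
Eastward gaps between consecutive values (wrapping around): 39.84°, 21.89°, 248.38°, 11.24°, 11.23°, 10.34°, 1.27°, 15.81°.
Largest gap = 248.38° ⇒ minimal covering band is its complement: 360° − 248.38° = 111.62°.
Band runs from +134.25° eastward to -114.13°, crossing the antimeridian.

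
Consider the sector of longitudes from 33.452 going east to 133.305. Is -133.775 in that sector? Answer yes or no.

Band width going east from +33.452° to +133.305°: ((133.305 − 33.452) mod 360) = 99.853°.
Offset of -133.775° east of the west edge: ((-133.775 − 33.452) mod 360) = 192.773°.
192.773° > 99.853° ⇒ outside.

No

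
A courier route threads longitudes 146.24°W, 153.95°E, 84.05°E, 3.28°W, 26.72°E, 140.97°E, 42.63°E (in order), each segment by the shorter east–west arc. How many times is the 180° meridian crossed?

1

Leg 1: -146.24° → +153.95°, shortest Δλ = -59.81° (west) — crosses 180°.
Leg 2: +153.95° → +84.05°, shortest Δλ = -69.9° (west) — does not cross 180°.
Leg 3: +84.05° → -3.28°, shortest Δλ = -87.33° (west) — does not cross 180°.
Leg 4: -3.28° → +26.72°, shortest Δλ = 30.0° (east) — does not cross 180°.
Leg 5: +26.72° → +140.97°, shortest Δλ = 114.25° (east) — does not cross 180°.
Leg 6: +140.97° → +42.63°, shortest Δλ = -98.34° (west) — does not cross 180°.
Total crossings: 1.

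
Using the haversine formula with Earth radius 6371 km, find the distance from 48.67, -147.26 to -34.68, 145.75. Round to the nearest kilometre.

Δλ = 145.75 − -147.26 = 293.01°; wrapped into (−180°, 180°]: -66.99°.
Δφ = -34.68 − 48.67 = -83.35°.
a = sin²(Δφ/2) + cos φ₁ · cos φ₂ · sin²(Δλ/2) = 0.607492.
c = 2·atan2(√a, √(1−a)) = 1.78747 rad → d = 6371·c ≈ 11387.99 km.

11388 km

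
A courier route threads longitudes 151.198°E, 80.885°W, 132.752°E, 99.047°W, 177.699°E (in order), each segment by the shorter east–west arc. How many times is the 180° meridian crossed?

4

Leg 1: +151.198° → -80.885°, shortest Δλ = 127.917° (east) — crosses 180°.
Leg 2: -80.885° → +132.752°, shortest Δλ = -146.363° (west) — crosses 180°.
Leg 3: +132.752° → -99.047°, shortest Δλ = 128.201° (east) — crosses 180°.
Leg 4: -99.047° → +177.699°, shortest Δλ = -83.254° (west) — crosses 180°.
Total crossings: 4.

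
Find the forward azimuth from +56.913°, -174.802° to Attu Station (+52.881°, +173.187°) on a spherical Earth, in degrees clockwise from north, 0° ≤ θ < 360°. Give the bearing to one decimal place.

244.7°

Δλ = 173.187 − -174.802 = 347.989°; wrapped into (−180°, 180°]: -12.011°.
θ = atan2( sin Δλ · cos φ₂ , cos φ₁ · sin φ₂ − sin φ₁ · cos φ₂ · cos Δλ )
  = atan2(-0.12558, -0.05924) = -115.256° → normalised to [0°, 360°): 244.744°.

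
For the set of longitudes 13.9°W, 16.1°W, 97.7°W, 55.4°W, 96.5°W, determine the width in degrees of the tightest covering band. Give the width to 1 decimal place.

83.8°

Sort the longitudes: -97.7°, -96.5°, -55.4°, -16.1°, -13.9°.
Eastward gaps between consecutive values (wrapping around): 1.2°, 41.1°, 39.3°, 2.2°, 276.2°.
Largest gap = 276.2° ⇒ minimal covering band is its complement: 360° − 276.2° = 83.8°.
Band runs from -97.7° eastward to -13.9°.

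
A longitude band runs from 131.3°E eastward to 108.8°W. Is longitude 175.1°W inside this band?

Yes

Band width going east from +131.3° to -108.8°: ((-108.8 − 131.3) mod 360) = 119.9°.
Offset of -175.1° east of the west edge: ((-175.1 − 131.3) mod 360) = 53.6°.
53.6° ≤ 119.9° ⇒ inside.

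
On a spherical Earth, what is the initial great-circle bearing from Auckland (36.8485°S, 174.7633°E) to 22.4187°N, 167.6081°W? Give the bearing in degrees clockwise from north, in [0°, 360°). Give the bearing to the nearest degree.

19°

Δλ = -167.6081 − 174.7633 = -342.3714°; wrapped into (−180°, 180°]: 17.6286°.
θ = atan2( sin Δλ · cos φ₂ , cos φ₁ · sin φ₂ − sin φ₁ · cos φ₂ · cos Δλ )
  = atan2(0.27996, 0.83353) = 18.566° → normalised to [0°, 360°): 18.566°.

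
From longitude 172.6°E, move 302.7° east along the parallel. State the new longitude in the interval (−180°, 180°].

115.3°E

Start at +172.6°; shift +302.7° → +475.3°.
+475.3° lies outside (−180°, 180°]; subtract 360° → +115.3°.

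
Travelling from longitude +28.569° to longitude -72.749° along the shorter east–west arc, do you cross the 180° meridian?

Signed shortest Δλ = ((-72.749 − 28.569 + 180) mod 360) − 180 = -101.318°.
Going west by 101.318° from +28.569° reaches -72.749° without touching 180°.

No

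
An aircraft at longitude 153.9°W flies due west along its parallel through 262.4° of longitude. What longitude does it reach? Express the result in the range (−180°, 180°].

Start at -153.9°; shift −262.4° → -416.3°.
-416.3° lies outside (−180°, 180°]; add 360° → -56.3°.

56.3°W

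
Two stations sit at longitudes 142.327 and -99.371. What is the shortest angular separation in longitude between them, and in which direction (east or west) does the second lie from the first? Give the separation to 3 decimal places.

Raw difference: -99.371 − 142.327 = -241.698°.
Normalise into (−180°, 180°]: -241.698° + 360° = 118.302°.
Positive ⇒ the second point lies to the east; separation 118.302°.

118.302° east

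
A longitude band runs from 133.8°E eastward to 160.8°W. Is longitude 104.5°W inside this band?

No

Band width going east from +133.8° to -160.8°: ((-160.8 − 133.8) mod 360) = 65.4°.
Offset of -104.5° east of the west edge: ((-104.5 − 133.8) mod 360) = 121.7°.
121.7° > 65.4° ⇒ outside.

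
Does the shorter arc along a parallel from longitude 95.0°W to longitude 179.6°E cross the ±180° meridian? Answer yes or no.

Naïve |179.6 − -95.0| = 274.6° > 180°, so the shorter arc goes the other way round — across 180°.
Signed shortest Δλ = ((179.6 − -95.0 + 180) mod 360) − 180 = -85.4°.
Going west by 85.4° from -95.0° passes through 180° before reaching +179.6°.

Yes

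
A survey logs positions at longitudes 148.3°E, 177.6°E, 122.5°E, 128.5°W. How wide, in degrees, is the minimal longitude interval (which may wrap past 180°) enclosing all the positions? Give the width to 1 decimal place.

109.0°

Sort the longitudes: -128.5°, +122.5°, +148.3°, +177.6°.
Eastward gaps between consecutive values (wrapping around): 251.0°, 25.8°, 29.3°, 53.9°.
Largest gap = 251.0° ⇒ minimal covering band is its complement: 360° − 251.0° = 109.0°.
Band runs from +122.5° eastward to -128.5°, crossing the antimeridian.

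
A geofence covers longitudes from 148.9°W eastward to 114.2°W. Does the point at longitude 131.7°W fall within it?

Yes

Band width going east from -148.9° to -114.2°: ((-114.2 − -148.9) mod 360) = 34.7°.
Offset of -131.7° east of the west edge: ((-131.7 − -148.9) mod 360) = 17.2°.
17.2° ≤ 34.7° ⇒ inside.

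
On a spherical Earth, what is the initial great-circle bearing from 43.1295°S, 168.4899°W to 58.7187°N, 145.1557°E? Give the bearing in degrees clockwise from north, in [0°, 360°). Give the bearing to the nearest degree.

Δλ = 145.1557 − -168.4899 = 313.6456°; wrapped into (−180°, 180°]: -46.3544°.
θ = atan2( sin Δλ · cos φ₂ , cos φ₁ · sin φ₂ − sin φ₁ · cos φ₂ · cos Δλ )
  = atan2(-0.37573, 0.86872) = -23.389° → normalised to [0°, 360°): 336.611°.

337°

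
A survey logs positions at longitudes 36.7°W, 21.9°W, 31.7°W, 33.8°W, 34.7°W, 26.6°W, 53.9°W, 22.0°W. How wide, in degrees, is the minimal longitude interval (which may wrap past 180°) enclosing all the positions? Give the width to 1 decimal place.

Sort the longitudes: -53.9°, -36.7°, -34.7°, -33.8°, -31.7°, -26.6°, -22.0°, -21.9°.
Eastward gaps between consecutive values (wrapping around): 17.2°, 2.0°, 0.9°, 2.1°, 5.1°, 4.6°, 0.1°, 328.0°.
Largest gap = 328.0° ⇒ minimal covering band is its complement: 360° − 328.0° = 32.0°.
Band runs from -53.9° eastward to -21.9°.

32.0°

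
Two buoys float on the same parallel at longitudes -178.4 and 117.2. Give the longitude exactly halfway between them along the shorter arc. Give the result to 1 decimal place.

Signed shortest Δλ from -178.4° to +117.2° is -64.4°.
Midpoint longitude = -178.4° + (-64.4°)/2 = -178.4° − 32.2° = -210.6°.
Normalise into (−180°, 180°]: +149.4°.
(The naïve average (-178.4 + +117.2)/2 = -30.6° is on the wrong side of the globe.)

+149.4°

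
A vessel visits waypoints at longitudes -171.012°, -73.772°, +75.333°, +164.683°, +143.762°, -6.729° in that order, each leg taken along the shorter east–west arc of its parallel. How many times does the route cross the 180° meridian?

0

Leg 1: -171.012° → -73.772°, shortest Δλ = 97.24° (east) — does not cross 180°.
Leg 2: -73.772° → +75.333°, shortest Δλ = 149.105° (east) — does not cross 180°.
Leg 3: +75.333° → +164.683°, shortest Δλ = 89.35° (east) — does not cross 180°.
Leg 4: +164.683° → +143.762°, shortest Δλ = -20.921° (west) — does not cross 180°.
Leg 5: +143.762° → -6.729°, shortest Δλ = -150.491° (west) — does not cross 180°.
Total crossings: 0.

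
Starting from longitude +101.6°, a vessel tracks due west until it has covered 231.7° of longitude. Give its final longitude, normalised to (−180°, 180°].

Start at +101.6°; shift −231.7° → -130.1°.
-130.1° already lies in (−180°, 180°].

-130.1°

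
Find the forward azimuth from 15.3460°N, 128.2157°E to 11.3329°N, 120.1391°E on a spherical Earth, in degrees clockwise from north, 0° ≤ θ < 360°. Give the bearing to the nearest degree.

244°

Δλ = 120.1391 − 128.2157 = -8.0766°.
θ = atan2( sin Δλ · cos φ₂ , cos φ₁ · sin φ₂ − sin φ₁ · cos φ₂ · cos Δλ )
  = atan2(-0.13776, -0.06741) = -116.075° → normalised to [0°, 360°): 243.925°.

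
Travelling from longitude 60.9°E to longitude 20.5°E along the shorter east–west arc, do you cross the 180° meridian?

No

Signed shortest Δλ = ((20.5 − 60.9 + 180) mod 360) − 180 = -40.4°.
Going west by 40.4° from +60.9° reaches +20.5° without touching 180°.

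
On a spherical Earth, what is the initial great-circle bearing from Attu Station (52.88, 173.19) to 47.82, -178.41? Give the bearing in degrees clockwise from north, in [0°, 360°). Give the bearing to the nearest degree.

Δλ = -178.41 − 173.19 = -351.60°; wrapped into (−180°, 180°]: 8.40°.
θ = atan2( sin Δλ · cos φ₂ , cos φ₁ · sin φ₂ − sin φ₁ · cos φ₂ · cos Δλ )
  = atan2(0.09809, -0.08246) = 130.051° → normalised to [0°, 360°): 130.051°.

130°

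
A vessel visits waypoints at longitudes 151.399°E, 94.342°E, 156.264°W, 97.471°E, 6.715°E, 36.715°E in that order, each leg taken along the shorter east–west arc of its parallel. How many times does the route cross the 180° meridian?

Leg 1: +151.399° → +94.342°, shortest Δλ = -57.057° (west) — does not cross 180°.
Leg 2: +94.342° → -156.264°, shortest Δλ = 109.394° (east) — crosses 180°.
Leg 3: -156.264° → +97.471°, shortest Δλ = -106.265° (west) — crosses 180°.
Leg 4: +97.471° → +6.715°, shortest Δλ = -90.756° (west) — does not cross 180°.
Leg 5: +6.715° → +36.715°, shortest Δλ = 30.0° (east) — does not cross 180°.
Total crossings: 2.

2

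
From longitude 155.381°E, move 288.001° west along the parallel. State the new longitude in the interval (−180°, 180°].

Start at +155.381°; shift −288.001° → -132.620°.
-132.620° already lies in (−180°, 180°].

132.620°W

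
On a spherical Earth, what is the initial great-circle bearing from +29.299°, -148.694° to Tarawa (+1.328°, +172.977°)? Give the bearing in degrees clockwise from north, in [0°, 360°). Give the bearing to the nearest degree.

240°

Δλ = 172.977 − -148.694 = 321.671°; wrapped into (−180°, 180°]: -38.329°.
θ = atan2( sin Δλ · cos φ₂ , cos φ₁ · sin φ₂ − sin φ₁ · cos φ₂ · cos Δλ )
  = atan2(-0.62001, -0.36358) = -120.388° → normalised to [0°, 360°): 239.612°.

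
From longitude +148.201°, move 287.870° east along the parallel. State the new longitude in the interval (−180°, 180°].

Start at +148.201°; shift +287.870° → +436.071°.
+436.071° lies outside (−180°, 180°]; subtract 360° → +76.071°.

+76.071°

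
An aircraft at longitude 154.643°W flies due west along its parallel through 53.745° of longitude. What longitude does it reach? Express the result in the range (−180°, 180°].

151.612°E

Start at -154.643°; shift −53.745° → -208.388°.
-208.388° lies outside (−180°, 180°]; add 360° → +151.612°.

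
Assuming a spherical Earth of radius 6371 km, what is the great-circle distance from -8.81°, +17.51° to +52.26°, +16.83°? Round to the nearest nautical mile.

Δλ = 16.83 − 17.51 = -0.68°.
Δφ = 52.26 − -8.81 = 61.07°.
a = sin²(Δφ/2) + cos φ₁ · cos φ₂ · sin²(Δλ/2) = 0.258151.
c = 2·atan2(√a, √(1−a)) = 1.06592 rad → d = 6371·c ≈ 6790.98 km ≈ 3666.84 nmi.

3667 nmi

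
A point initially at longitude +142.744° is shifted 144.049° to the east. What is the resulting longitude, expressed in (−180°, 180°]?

Start at +142.744°; shift +144.049° → +286.793°.
+286.793° lies outside (−180°, 180°]; subtract 360° → -73.207°.

-73.207°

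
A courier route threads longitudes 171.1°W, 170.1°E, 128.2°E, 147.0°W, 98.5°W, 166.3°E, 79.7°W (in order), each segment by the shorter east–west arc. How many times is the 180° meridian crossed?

4

Leg 1: -171.1° → +170.1°, shortest Δλ = -18.8° (west) — crosses 180°.
Leg 2: +170.1° → +128.2°, shortest Δλ = -41.9° (west) — does not cross 180°.
Leg 3: +128.2° → -147.0°, shortest Δλ = 84.8° (east) — crosses 180°.
Leg 4: -147.0° → -98.5°, shortest Δλ = 48.5° (east) — does not cross 180°.
Leg 5: -98.5° → +166.3°, shortest Δλ = -95.2° (west) — crosses 180°.
Leg 6: +166.3° → -79.7°, shortest Δλ = 114.0° (east) — crosses 180°.
Total crossings: 4.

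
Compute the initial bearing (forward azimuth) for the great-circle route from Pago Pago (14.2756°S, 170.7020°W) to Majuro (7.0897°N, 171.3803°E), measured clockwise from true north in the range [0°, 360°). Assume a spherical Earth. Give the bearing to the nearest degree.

Δλ = 171.3803 − -170.7020 = 342.0823°; wrapped into (−180°, 180°]: -17.9177°.
θ = atan2( sin Δλ · cos φ₂ , cos φ₁ · sin φ₂ − sin φ₁ · cos φ₂ · cos Δλ )
  = atan2(-0.30530, 0.35244) = -40.900° → normalised to [0°, 360°): 319.100°.

319°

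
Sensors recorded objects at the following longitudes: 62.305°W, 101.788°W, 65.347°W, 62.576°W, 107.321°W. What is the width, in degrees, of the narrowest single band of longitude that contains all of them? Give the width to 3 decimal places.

Sort the longitudes: -107.321°, -101.788°, -65.347°, -62.576°, -62.305°.
Eastward gaps between consecutive values (wrapping around): 5.533°, 36.441°, 2.771°, 0.271°, 314.984°.
Largest gap = 314.984° ⇒ minimal covering band is its complement: 360° − 314.984° = 45.016°.
Band runs from -107.321° eastward to -62.305°.

45.016°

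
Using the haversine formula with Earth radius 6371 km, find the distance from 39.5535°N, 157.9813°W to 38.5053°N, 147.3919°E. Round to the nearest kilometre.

4645 km

Δλ = 147.3919 − -157.9813 = 305.3732°; wrapped into (−180°, 180°]: -54.6268°.
Δφ = 38.5053 − 39.5535 = -1.0482°.
a = sin²(Δφ/2) + cos φ₁ · cos φ₂ · sin²(Δλ/2) = 0.127123.
c = 2·atan2(√a, √(1−a)) = 0.72913 rad → d = 6371·c ≈ 4645.30 km.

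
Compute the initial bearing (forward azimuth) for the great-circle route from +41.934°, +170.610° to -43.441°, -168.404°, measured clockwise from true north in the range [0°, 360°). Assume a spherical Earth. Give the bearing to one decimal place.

164.9°

Δλ = -168.404 − 170.610 = -339.014°; wrapped into (−180°, 180°]: 20.986°.
θ = atan2( sin Δλ · cos φ₂ , cos φ₁ · sin φ₂ − sin φ₁ · cos φ₂ · cos Δλ )
  = atan2(0.26004, -0.96456) = 164.912° → normalised to [0°, 360°): 164.912°.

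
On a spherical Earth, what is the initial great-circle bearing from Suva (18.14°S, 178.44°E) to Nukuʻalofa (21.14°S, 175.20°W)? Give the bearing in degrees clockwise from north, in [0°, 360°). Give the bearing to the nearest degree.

Δλ = -175.20 − 178.44 = -353.64°; wrapped into (−180°, 180°]: 6.36°.
θ = atan2( sin Δλ · cos φ₂ , cos φ₁ · sin φ₂ − sin φ₁ · cos φ₂ · cos Δλ )
  = atan2(0.10332, -0.05412) = 117.647° → normalised to [0°, 360°): 117.647°.

118°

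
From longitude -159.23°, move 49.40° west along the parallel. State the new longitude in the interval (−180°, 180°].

+151.37°

Start at -159.23°; shift −49.40° → -208.63°.
-208.63° lies outside (−180°, 180°]; add 360° → +151.37°.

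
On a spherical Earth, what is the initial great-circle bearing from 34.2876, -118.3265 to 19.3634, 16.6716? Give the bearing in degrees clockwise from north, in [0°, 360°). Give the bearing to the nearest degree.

Δλ = 16.6716 − -118.3265 = 134.9981°.
θ = atan2( sin Δλ · cos φ₂ , cos φ₁ · sin φ₂ − sin φ₁ · cos φ₂ · cos Δλ )
  = atan2(0.66713, 0.64974) = 45.757° → normalised to [0°, 360°): 45.757°.

46°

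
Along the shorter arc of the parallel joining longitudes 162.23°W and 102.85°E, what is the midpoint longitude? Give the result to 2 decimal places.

150.31°E

Signed shortest Δλ from -162.23° to +102.85° is -94.92°.
Midpoint longitude = -162.23° + (-94.92°)/2 = -162.23° − 47.46° = -209.69°.
Normalise into (−180°, 180°]: +150.31°.
(The naïve average (-162.23 + +102.85)/2 = -29.69° is on the wrong side of the globe.)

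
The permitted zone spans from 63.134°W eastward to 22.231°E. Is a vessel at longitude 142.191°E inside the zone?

Band width going east from -63.134° to +22.231°: ((22.231 − -63.134) mod 360) = 85.365°.
Offset of +142.191° east of the west edge: ((142.191 − -63.134) mod 360) = 205.325°.
205.325° > 85.365° ⇒ outside.

No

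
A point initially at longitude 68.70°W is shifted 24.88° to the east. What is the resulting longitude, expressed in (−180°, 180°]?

Start at -68.70°; shift +24.88° → -43.82°.
-43.82° already lies in (−180°, 180°].

43.82°W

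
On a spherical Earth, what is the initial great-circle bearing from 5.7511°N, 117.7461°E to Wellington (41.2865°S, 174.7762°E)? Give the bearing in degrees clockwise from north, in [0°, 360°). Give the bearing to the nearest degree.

Δλ = 174.7762 − 117.7461 = 57.0301°.
θ = atan2( sin Δλ · cos φ₂ , cos φ₁ · sin φ₂ − sin φ₁ · cos φ₂ · cos Δλ )
  = atan2(0.63041, -0.69748) = 137.892° → normalised to [0°, 360°): 137.892°.

138°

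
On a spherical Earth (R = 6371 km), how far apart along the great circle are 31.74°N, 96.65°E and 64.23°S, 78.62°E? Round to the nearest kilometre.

10788 km

Δλ = 78.62 − 96.65 = -18.03°.
Δφ = -64.23 − 31.74 = -95.97°.
a = sin²(Δφ/2) + cos φ₁ · cos φ₂ · sin²(Δλ/2) = 0.561082.
c = 2·atan2(√a, √(1−a)) = 1.69327 rad → d = 6371·c ≈ 10787.80 km.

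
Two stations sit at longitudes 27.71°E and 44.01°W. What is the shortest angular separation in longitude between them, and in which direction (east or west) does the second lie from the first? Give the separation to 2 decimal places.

Raw difference: -44.01 − 27.71 = -71.72°.
Normalise into (−180°, 180°]: -71.72° stays -71.72°.
Negative ⇒ the second point lies to the west; separation 71.72°.

71.72° west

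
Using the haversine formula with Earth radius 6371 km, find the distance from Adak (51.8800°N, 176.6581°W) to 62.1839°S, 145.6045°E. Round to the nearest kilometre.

13110 km

Δλ = 145.6045 − -176.6581 = 322.2626°; wrapped into (−180°, 180°]: -37.7374°.
Δφ = -62.1839 − 51.8800 = -114.0639°.
a = sin²(Δφ/2) + cos φ₁ · cos φ₂ · sin²(Δλ/2) = 0.734005.
c = 2·atan2(√a, √(1−a)) = 2.05783 rad → d = 6371·c ≈ 13110.46 km.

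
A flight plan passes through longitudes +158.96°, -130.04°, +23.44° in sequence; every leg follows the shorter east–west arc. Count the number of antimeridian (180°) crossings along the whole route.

Leg 1: +158.96° → -130.04°, shortest Δλ = 71.0° (east) — crosses 180°.
Leg 2: -130.04° → +23.44°, shortest Δλ = 153.48° (east) — does not cross 180°.
Total crossings: 1.

1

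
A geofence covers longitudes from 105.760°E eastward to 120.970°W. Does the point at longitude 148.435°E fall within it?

Yes

Band width going east from +105.760° to -120.970°: ((-120.970 − 105.760) mod 360) = 133.270°.
Offset of +148.435° east of the west edge: ((148.435 − 105.760) mod 360) = 42.675°.
42.675° ≤ 133.270° ⇒ inside.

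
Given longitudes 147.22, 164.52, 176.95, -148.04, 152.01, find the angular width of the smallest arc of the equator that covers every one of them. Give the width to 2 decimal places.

Sort the longitudes: -148.04°, +147.22°, +152.01°, +164.52°, +176.95°.
Eastward gaps between consecutive values (wrapping around): 295.26°, 4.79°, 12.51°, 12.43°, 35.01°.
Largest gap = 295.26° ⇒ minimal covering band is its complement: 360° − 295.26° = 64.74°.
Band runs from +147.22° eastward to -148.04°, crossing the antimeridian.

64.74°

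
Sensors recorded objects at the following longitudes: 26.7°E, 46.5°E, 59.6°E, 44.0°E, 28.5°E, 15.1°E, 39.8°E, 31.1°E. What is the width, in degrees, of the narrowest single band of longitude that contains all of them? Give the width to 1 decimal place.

44.5°

Sort the longitudes: +15.1°, +26.7°, +28.5°, +31.1°, +39.8°, +44.0°, +46.5°, +59.6°.
Eastward gaps between consecutive values (wrapping around): 11.6°, 1.8°, 2.6°, 8.7°, 4.2°, 2.5°, 13.1°, 315.5°.
Largest gap = 315.5° ⇒ minimal covering band is its complement: 360° − 315.5° = 44.5°.
Band runs from +15.1° eastward to +59.6°.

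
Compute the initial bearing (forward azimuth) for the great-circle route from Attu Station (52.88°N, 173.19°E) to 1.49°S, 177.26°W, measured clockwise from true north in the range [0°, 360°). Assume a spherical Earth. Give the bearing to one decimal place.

Δλ = -177.26 − 173.19 = -350.45°; wrapped into (−180°, 180°]: 9.55°.
θ = atan2( sin Δλ · cos φ₂ , cos φ₁ · sin φ₂ − sin φ₁ · cos φ₂ · cos Δλ )
  = atan2(0.16585, -0.80175) = 168.312° → normalised to [0°, 360°): 168.312°.

168.3°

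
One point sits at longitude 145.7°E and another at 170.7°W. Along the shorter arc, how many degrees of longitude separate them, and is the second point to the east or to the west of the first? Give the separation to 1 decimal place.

Raw difference: -170.7 − 145.7 = -316.4°.
Normalise into (−180°, 180°]: -316.4° + 360° = 43.6°.
Positive ⇒ the second point lies to the east; separation 43.6°.

43.6° east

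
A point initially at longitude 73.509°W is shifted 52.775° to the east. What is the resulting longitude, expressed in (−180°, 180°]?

20.734°W

Start at -73.509°; shift +52.775° → -20.734°.
-20.734° already lies in (−180°, 180°].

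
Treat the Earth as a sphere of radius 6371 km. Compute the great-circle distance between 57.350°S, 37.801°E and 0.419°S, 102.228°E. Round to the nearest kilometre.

Δλ = 102.228 − 37.801 = 64.427°.
Δφ = -0.419 − -57.350 = 56.931°.
a = sin²(Δφ/2) + cos φ₁ · cos φ₂ · sin²(Δλ/2) = 0.380483.
c = 2·atan2(√a, √(1−a)) = 1.32942 rad → d = 6371·c ≈ 8469.77 km.

8470 km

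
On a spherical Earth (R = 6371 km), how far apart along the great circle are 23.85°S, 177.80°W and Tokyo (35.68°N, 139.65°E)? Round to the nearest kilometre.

7990 km

Δλ = 139.65 − -177.80 = 317.45°; wrapped into (−180°, 180°]: -42.55°.
Δφ = 35.68 − -23.85 = 59.53°.
a = sin²(Δφ/2) + cos φ₁ · cos φ₂ · sin²(Δλ/2) = 0.344267.
c = 2·atan2(√a, √(1−a)) = 1.25406 rad → d = 6371·c ≈ 7989.62 km.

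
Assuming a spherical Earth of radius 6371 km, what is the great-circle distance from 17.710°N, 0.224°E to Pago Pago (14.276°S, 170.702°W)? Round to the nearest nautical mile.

Δλ = -170.702 − 0.224 = -170.926°.
Δφ = -14.276 − 17.710 = -31.986°.
a = sin²(Δφ/2) + cos φ₁ · cos φ₂ · sin²(Δλ/2) = 0.993326.
c = 2·atan2(√a, √(1−a)) = 2.97802 rad → d = 6371·c ≈ 18972.94 km ≈ 10244.57 nmi.

10245 nmi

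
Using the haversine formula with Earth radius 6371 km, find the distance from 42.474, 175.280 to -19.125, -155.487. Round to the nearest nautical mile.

4037 nmi

Δλ = -155.487 − 175.280 = -330.767°; wrapped into (−180°, 180°]: 29.233°.
Δφ = -19.125 − 42.474 = -61.599°.
a = sin²(Δφ/2) + cos φ₁ · cos φ₂ · sin²(Δλ/2) = 0.306557.
c = 2·atan2(√a, √(1−a)) = 1.17354 rad → d = 6371·c ≈ 7476.65 km ≈ 4037.07 nmi.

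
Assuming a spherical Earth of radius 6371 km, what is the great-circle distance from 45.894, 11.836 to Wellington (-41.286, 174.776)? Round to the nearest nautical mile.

Δλ = 174.776 − 11.836 = 162.940°.
Δφ = -41.286 − 45.894 = -87.180°.
a = sin²(Δφ/2) + cos φ₁ · cos φ₂ · sin²(Δλ/2) = 0.986878.
c = 2·atan2(√a, √(1−a)) = 2.91198 rad → d = 6371·c ≈ 18552.25 km ≈ 10017.41 nmi.

10017 nmi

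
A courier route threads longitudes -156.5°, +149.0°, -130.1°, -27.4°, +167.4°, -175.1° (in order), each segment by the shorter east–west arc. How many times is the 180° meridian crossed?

4

Leg 1: -156.5° → +149.0°, shortest Δλ = -54.5° (west) — crosses 180°.
Leg 2: +149.0° → -130.1°, shortest Δλ = 80.9° (east) — crosses 180°.
Leg 3: -130.1° → -27.4°, shortest Δλ = 102.7° (east) — does not cross 180°.
Leg 4: -27.4° → +167.4°, shortest Δλ = -165.2° (west) — crosses 180°.
Leg 5: +167.4° → -175.1°, shortest Δλ = 17.5° (east) — crosses 180°.
Total crossings: 4.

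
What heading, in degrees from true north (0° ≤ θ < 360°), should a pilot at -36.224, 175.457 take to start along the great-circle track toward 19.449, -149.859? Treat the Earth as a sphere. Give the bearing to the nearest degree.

36°

Δλ = -149.859 − 175.457 = -325.316°; wrapped into (−180°, 180°]: 34.684°.
θ = atan2( sin Δλ · cos φ₂ , cos φ₁ · sin φ₂ − sin φ₁ · cos φ₂ · cos Δλ )
  = atan2(0.53658, 0.72682) = 36.437° → normalised to [0°, 360°): 36.437°.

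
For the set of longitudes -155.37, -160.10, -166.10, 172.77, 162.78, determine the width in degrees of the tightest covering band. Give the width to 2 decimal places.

Sort the longitudes: -166.10°, -160.10°, -155.37°, +162.78°, +172.77°.
Eastward gaps between consecutive values (wrapping around): 6.00°, 4.73°, 318.15°, 9.99°, 21.13°.
Largest gap = 318.15° ⇒ minimal covering band is its complement: 360° − 318.15° = 41.85°.
Band runs from +162.78° eastward to -155.37°, crossing the antimeridian.

41.85°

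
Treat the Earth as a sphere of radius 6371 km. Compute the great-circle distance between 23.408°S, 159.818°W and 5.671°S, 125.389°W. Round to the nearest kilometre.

4179 km

Δλ = -125.389 − -159.818 = 34.429°.
Δφ = -5.671 − -23.408 = 17.737°.
a = sin²(Δφ/2) + cos φ₁ · cos φ₂ · sin²(Δλ/2) = 0.103752.
c = 2·atan2(√a, √(1−a)) = 0.65591 rad → d = 6371·c ≈ 4178.77 km.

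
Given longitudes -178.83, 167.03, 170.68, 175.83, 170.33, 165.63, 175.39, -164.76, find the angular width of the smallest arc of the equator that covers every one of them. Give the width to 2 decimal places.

Sort the longitudes: -178.83°, -164.76°, +165.63°, +167.03°, +170.33°, +170.68°, +175.39°, +175.83°.
Eastward gaps between consecutive values (wrapping around): 14.07°, 330.39°, 1.40°, 3.30°, 0.35°, 4.71°, 0.44°, 5.34°.
Largest gap = 330.39° ⇒ minimal covering band is its complement: 360° − 330.39° = 29.61°.
Band runs from +165.63° eastward to -164.76°, crossing the antimeridian.

29.61°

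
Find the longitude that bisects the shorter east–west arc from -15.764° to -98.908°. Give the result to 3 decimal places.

-57.336°

Signed shortest Δλ from -15.764° to -98.908° is -83.144°.
Midpoint longitude = -15.764° + (-83.144°)/2 = -15.764° − 41.572° = -57.336°.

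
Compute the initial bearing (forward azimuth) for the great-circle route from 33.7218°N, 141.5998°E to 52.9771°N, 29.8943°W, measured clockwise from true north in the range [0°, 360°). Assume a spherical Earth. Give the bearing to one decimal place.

Δλ = -29.8943 − 141.5998 = -171.4941°.
θ = atan2( sin Δλ · cos φ₂ , cos φ₁ · sin φ₂ − sin φ₁ · cos φ₂ · cos Δλ )
  = atan2(-0.08906, 0.99466) = -5.117° → normalised to [0°, 360°): 354.883°.

354.9°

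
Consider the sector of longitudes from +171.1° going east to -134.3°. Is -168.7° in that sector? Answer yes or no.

Yes

Band width going east from +171.1° to -134.3°: ((-134.3 − 171.1) mod 360) = 54.6°.
Offset of -168.7° east of the west edge: ((-168.7 − 171.1) mod 360) = 20.2°.
20.2° ≤ 54.6° ⇒ inside.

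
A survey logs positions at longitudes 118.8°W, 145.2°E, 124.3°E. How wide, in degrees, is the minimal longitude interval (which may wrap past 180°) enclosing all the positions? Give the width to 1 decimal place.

116.9°

Sort the longitudes: -118.8°, +124.3°, +145.2°.
Eastward gaps between consecutive values (wrapping around): 243.1°, 20.9°, 96.0°.
Largest gap = 243.1° ⇒ minimal covering band is its complement: 360° − 243.1° = 116.9°.
Band runs from +124.3° eastward to -118.8°, crossing the antimeridian.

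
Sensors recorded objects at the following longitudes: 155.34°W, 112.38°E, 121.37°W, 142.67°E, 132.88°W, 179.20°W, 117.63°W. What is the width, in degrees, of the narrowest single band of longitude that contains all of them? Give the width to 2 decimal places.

Sort the longitudes: -179.20°, -155.34°, -132.88°, -121.37°, -117.63°, +112.38°, +142.67°.
Eastward gaps between consecutive values (wrapping around): 23.86°, 22.46°, 11.51°, 3.74°, 230.01°, 30.29°, 38.13°.
Largest gap = 230.01° ⇒ minimal covering band is its complement: 360° − 230.01° = 129.99°.
Band runs from +112.38° eastward to -117.63°, crossing the antimeridian.

129.99°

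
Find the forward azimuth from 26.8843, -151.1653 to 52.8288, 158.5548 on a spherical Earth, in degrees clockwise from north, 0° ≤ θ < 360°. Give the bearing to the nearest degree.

319°

Δλ = 158.5548 − -151.1653 = 309.7201°; wrapped into (−180°, 180°]: -50.2799°.
θ = atan2( sin Δλ · cos φ₂ , cos φ₁ · sin φ₂ − sin φ₁ · cos φ₂ · cos Δλ )
  = atan2(-0.46473, 0.53612) = -40.920° → normalised to [0°, 360°): 319.080°.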